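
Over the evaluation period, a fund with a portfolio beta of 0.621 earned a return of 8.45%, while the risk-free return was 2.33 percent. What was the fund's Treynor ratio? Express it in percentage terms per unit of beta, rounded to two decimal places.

Treynor = (R_P − R_f) / β_P = (8.45% − 2.33%) / 0.6210 = 6.12% / 0.6210 = 9.86%

9.86%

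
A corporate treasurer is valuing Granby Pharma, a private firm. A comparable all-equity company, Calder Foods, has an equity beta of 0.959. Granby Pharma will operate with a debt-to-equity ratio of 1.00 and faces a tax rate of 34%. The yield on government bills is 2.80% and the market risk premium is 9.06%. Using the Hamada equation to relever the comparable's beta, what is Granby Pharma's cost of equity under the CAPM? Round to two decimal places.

17.22%

β_L = β_U × [1 + (1 − t)(D/E)] = 0.959 × [1 + (1 − 0.34) × 1.00]
    = 0.959 × [1 + 0.66 × 1.00] = 0.959 × 1.6600 = 1.5919
E(R) = R_f + β_L × MRP = 2.80% + 1.5919 × 9.06% = 17.22%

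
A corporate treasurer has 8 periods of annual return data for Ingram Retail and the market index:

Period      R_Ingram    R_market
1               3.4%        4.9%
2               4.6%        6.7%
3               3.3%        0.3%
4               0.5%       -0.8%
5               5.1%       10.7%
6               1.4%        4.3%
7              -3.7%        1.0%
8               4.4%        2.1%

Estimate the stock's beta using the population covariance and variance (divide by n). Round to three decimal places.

Mean R_i = (3.4 + 4.6 + 3.3 + 0.5 + 5.1 + 1.4 − 3.7 + 4.4) / 8 = 2.3750%
Mean R_m = (4.9 + 6.7 + 0.3 − 0.8 + 10.7 + 4.3 + 1.0 + 2.1) / 8 = 3.6500%
Σ(R_i − R̄_i)(R_m − R̄_m) = 44.8500  ⇒  Cov = 44.8500 / 8 = 5.6063
Σ(R_m − R̄_m)² = 101.4400  ⇒  Var(R_m) = 101.4400 / 8 = 12.6800
β = Cov / Var(R_m) = 5.6063 / 12.6800 = 0.4421

0.442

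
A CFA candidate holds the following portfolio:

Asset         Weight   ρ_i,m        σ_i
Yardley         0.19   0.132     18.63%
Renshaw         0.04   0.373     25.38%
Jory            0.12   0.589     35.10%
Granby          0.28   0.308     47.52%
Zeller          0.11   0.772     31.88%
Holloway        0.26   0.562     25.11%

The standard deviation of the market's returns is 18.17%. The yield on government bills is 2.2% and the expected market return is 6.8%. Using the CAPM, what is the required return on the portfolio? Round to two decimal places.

5.69%

β_Yardley = 0.132 × 18.63% / 18.17% = 0.1353
β_Renshaw = 0.373 × 25.38% / 18.17% = 0.5210
β_Jory = 0.589 × 35.10% / 18.17% = 1.1378
β_Granby = 0.308 × 47.52% / 18.17% = 0.8055
β_Zeller = 0.772 × 31.88% / 18.17% = 1.3545
β_Holloway = 0.562 × 25.11% / 18.17% = 0.7767
β_P = Σ w_i β_i = 0.19×0.1353 + 0.04×0.5210 + 0.12×1.1378 + 0.28×0.8055 + 0.11×1.3545 + 0.26×0.7767 = 0.7596
MRP = 6.8% − 2.2% = 4.60%
E(R_P) = R_f + β_P × MRP = 2.2% + 0.7596 × 4.6% = 5.69%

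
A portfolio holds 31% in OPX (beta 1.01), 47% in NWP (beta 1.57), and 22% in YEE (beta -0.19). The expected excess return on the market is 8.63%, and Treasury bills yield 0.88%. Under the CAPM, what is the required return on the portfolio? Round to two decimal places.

9.59%

β_P = Σ w_i β_i = 0.31×1.01 + 0.47×1.57 + 0.22×-0.19 = 1.0092
E(R_P) = R_f + β_P × MRP = 0.88% + 1.0092 × 8.63% = 9.59%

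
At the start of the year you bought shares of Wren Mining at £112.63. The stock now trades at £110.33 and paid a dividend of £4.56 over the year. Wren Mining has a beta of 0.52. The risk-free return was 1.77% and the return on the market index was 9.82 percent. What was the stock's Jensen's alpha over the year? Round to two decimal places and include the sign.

Realised HPR = (P1 + D1 − P0) / P0 = (110.33 + 4.56 − 112.63) / 112.63 = 2.26 / 112.63 = 2.0066%
MRP = 9.82% − 1.77% = 8.05%
CAPM required = R_f + β·MRP = 1.77% + 0.52 × 8.05% = 5.9560%
α = realised − required = 2.0066% − 5.9560% = -3.95%

-3.95%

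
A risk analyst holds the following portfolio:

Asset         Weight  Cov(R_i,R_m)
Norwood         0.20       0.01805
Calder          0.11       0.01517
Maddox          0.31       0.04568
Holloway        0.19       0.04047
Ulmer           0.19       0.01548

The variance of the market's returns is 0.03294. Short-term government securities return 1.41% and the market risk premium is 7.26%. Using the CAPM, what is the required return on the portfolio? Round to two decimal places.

8.04%

β_Norwood = 0.01805 / 0.03294 = 0.5480
β_Calder = 0.01517 / 0.03294 = 0.4605
β_Maddox = 0.04568 / 0.03294 = 1.3868
β_Holloway = 0.04047 / 0.03294 = 1.2286
β_Ulmer = 0.01548 / 0.03294 = 0.4699
β_P = Σ w_i β_i = 0.20×0.5480 + 0.11×0.4605 + 0.31×1.3868 + 0.19×1.2286 + 0.19×0.4699 = 0.9129
E(R_P) = R_f + β_P × MRP = 1.41% + 0.9129 × 7.26% = 8.04%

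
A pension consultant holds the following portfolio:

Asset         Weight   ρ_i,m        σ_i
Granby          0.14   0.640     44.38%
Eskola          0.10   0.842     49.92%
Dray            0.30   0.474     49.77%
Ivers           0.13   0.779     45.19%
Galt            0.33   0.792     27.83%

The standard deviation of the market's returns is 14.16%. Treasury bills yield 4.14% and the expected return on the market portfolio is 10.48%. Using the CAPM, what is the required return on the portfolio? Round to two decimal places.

β_Granby = 0.640 × 44.38% / 14.16% = 2.0059
β_Eskola = 0.842 × 49.92% / 14.16% = 2.9684
β_Dray = 0.474 × 49.77% / 14.16% = 1.6660
β_Ivers = 0.779 × 45.19% / 14.16% = 2.4861
β_Galt = 0.792 × 27.83% / 14.16% = 1.5566
β_P = Σ w_i β_i = 0.14×2.0059 + 0.10×2.9684 + 0.30×1.6660 + 0.13×2.4861 + 0.33×1.5566 = 1.9143
MRP = 10.48% − 4.14% = 6.34%
E(R_P) = R_f + β_P × MRP = 4.14% + 1.9143 × 6.34% = 16.28%

16.28%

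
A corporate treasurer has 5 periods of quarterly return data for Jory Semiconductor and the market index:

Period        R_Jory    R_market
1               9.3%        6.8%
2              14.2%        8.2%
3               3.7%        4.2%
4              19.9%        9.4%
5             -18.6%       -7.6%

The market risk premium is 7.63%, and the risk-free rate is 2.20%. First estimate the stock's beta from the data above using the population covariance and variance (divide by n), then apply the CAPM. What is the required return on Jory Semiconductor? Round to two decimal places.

Mean R_i = (9.3 + 14.2 + 3.7 + 19.9 − 18.6) / 5 = 5.7000%
Mean R_m = (6.8 + 8.2 + 4.2 + 9.4 − 7.6) / 5 = 4.2000%
Σ(R_i − R̄_i)(R_m − R̄_m) = 403.9400  ⇒  Cov = 403.9400 / 5 = 80.7880
Σ(R_m − R̄_m)² = 189.0400  ⇒  Var(R_m) = 189.0400 / 5 = 37.8080
β = Cov / Var(R_m) = 80.7880 / 37.8080 = 2.1368
E(R) = R_f + β × MRP = 2.20% + 2.1368 × 7.63% = 18.50%

18.50%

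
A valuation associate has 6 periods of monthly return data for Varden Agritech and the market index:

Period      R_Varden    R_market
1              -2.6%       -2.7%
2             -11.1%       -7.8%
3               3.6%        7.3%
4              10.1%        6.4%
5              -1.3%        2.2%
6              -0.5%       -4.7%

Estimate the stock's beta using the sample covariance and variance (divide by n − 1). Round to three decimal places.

0.974

Mean R_i = (-2.6 − 11.1 + 3.6 + 10.1 − 1.3 − 0.5) / 6 = -0.3000%
Mean R_m = (-2.7 − 7.8 + 7.3 + 6.4 + 2.2 − 4.7) / 6 = 0.1167%
Σ(R_i − R̄_i)(R_m − R̄_m) = 184.2200  ⇒  Cov = 184.2200 / 5 = 36.8440
Σ(R_m − R̄_m)² = 189.2283  ⇒  Var(R_m) = 189.2283 / 5 = 37.8457
β = Cov / Var(R_m) = 36.8440 / 37.8457 = 0.9735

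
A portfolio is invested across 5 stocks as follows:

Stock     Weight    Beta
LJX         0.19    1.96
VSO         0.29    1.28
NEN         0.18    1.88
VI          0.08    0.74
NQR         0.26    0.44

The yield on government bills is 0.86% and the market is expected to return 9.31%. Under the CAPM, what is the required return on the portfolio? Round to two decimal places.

11.47%

β_P = Σ w_i β_i = 0.19×1.96 + 0.29×1.28 + 0.18×1.88 + 0.08×0.74 + 0.26×0.44 = 1.2556
MRP = 9.31% − 0.86% = 8.45%
E(R_P) = R_f + β_P × MRP = 0.86% + 1.2556 × 8.45% = 11.47%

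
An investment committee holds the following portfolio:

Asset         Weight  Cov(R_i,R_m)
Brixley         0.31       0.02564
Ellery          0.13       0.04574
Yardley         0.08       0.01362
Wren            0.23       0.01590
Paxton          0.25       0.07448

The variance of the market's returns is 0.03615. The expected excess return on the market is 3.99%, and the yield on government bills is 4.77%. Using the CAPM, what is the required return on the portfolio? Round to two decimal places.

β_Brixley = 0.02564 / 0.03615 = 0.7093
β_Ellery = 0.04574 / 0.03615 = 1.2653
β_Yardley = 0.01362 / 0.03615 = 0.3768
β_Wren = 0.01590 / 0.03615 = 0.4398
β_Paxton = 0.07448 / 0.03615 = 2.0603
β_P = Σ w_i β_i = 0.31×0.7093 + 0.13×1.2653 + 0.08×0.3768 + 0.23×0.4398 + 0.25×2.0603 = 1.0307
E(R_P) = R_f + β_P × MRP = 4.77% + 1.0307 × 3.99% = 8.88%

8.88%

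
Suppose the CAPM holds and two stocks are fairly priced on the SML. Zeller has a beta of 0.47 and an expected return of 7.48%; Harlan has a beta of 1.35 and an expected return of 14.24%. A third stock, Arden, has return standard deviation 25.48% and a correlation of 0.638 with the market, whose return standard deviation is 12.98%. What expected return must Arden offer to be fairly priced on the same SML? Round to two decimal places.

13.49%

MRP = (14.24% − 7.48%) / (1.35 − 0.47) = 7.6818%
R_f = 7.48% − 0.47 × 7.6818% = 3.8696%
β_Arden = ρ·σ_i/σ_m = 0.638 × 25.48 / 12.98 = 1.2524
E(R_Arden) = R_f + β × MRP = 3.8696% + 1.2524 × 7.6818% = 13.49%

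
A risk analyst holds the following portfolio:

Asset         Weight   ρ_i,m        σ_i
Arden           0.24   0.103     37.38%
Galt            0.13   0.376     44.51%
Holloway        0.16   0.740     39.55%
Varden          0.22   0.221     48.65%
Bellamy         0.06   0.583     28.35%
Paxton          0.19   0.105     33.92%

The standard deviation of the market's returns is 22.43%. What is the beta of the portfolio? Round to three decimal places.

β_Arden = 0.103 × 37.38% / 22.43% = 0.1717
β_Galt = 0.376 × 44.51% / 22.43% = 0.7461
β_Holloway = 0.740 × 39.55% / 22.43% = 1.3048
β_Varden = 0.221 × 48.65% / 22.43% = 0.4793
β_Bellamy = 0.583 × 28.35% / 22.43% = 0.7369
β_Paxton = 0.105 × 33.92% / 22.43% = 0.1588
β_P = Σ w_i β_i = 0.24×0.1717 + 0.13×0.7461 + 0.16×1.3048 + 0.22×0.4793 + 0.06×0.7369 + 0.19×0.1588 = 0.5268

0.527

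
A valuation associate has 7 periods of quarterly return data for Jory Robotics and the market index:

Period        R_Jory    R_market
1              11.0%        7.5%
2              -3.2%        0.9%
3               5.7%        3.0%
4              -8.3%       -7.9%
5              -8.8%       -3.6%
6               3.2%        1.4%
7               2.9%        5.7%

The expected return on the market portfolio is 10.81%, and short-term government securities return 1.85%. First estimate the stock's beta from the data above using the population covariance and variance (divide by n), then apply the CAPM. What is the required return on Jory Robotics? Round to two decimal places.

Mean R_i = (11.0 − 3.2 + 5.7 − 8.3 − 8.8 + 3.2 + 2.9) / 7 = 0.3571%
Mean R_m = (7.5 + 0.9 + 3.0 − 7.9 − 3.6 + 1.4 + 5.7) / 7 = 1.0000%
Σ(R_i − R̄_i)(R_m − R̄_m) = 212.4800  ⇒  Cov = 212.4800 / 7 = 30.3543
Σ(R_m − R̄_m)² = 168.8800  ⇒  Var(R_m) = 168.8800 / 7 = 24.1257
β = Cov / Var(R_m) = 30.3543 / 24.1257 = 1.2582
MRP = 10.81% − 1.85% = 8.96%
E(R) = R_f + β × MRP = 1.85% + 1.2582 × 8.96% = 13.12%

13.12%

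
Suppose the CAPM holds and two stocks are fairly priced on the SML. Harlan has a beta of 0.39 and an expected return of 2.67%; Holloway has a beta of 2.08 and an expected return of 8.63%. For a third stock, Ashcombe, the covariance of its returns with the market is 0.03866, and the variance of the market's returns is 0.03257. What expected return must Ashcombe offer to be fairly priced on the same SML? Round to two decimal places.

MRP = (8.63% − 2.67%) / (2.08 − 0.39) = 3.5266%
R_f = 2.67% − 0.39 × 3.5266% = 1.2946%
β_Ashcombe = Cov / Var(R_m) = 0.03866 / 0.03257 = 1.1870
E(R_Ashcombe) = R_f + β × MRP = 1.2946% + 1.1870 × 3.5266% = 5.48%

5.48%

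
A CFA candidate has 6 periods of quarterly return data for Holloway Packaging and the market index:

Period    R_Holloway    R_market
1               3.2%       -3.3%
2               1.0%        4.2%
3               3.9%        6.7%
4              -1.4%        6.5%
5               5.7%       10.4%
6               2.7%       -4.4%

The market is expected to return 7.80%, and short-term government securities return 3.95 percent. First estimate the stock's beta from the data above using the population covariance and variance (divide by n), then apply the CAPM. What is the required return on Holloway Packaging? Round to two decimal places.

Mean R_i = (3.2 + 1.0 + 3.9 − 1.4 + 5.7 + 2.7) / 6 = 2.5167%
Mean R_m = (-3.3 + 4.2 + 6.7 + 6.5 + 10.4 − 4.4) / 6 = 3.3500%
Σ(R_i − R̄_i)(R_m − R̄_m) = 7.4850  ⇒  Cov = 7.4850 / 6 = 1.2475
Σ(R_m − R̄_m)² = 175.8550  ⇒  Var(R_m) = 175.8550 / 6 = 29.3092
β = Cov / Var(R_m) = 1.2475 / 29.3092 = 0.0426
MRP = 7.80% − 3.95% = 3.85%
E(R) = R_f + β × MRP = 3.95% + 0.0426 × 3.85% = 4.11%

4.11%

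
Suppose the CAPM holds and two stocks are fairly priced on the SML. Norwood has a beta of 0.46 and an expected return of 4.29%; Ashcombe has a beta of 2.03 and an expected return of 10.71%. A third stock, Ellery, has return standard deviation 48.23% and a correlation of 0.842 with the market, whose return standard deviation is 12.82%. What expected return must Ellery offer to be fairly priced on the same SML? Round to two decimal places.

15.36%

MRP = (10.71% − 4.29%) / (2.03 − 0.46) = 4.0892%
R_f = 4.29% − 0.46 × 4.0892% = 2.4090%
β_Ellery = ρ·σ_i/σ_m = 0.842 × 48.23 / 12.82 = 3.1677
E(R_Ellery) = R_f + β × MRP = 2.4090% + 3.1677 × 4.0892% = 15.36%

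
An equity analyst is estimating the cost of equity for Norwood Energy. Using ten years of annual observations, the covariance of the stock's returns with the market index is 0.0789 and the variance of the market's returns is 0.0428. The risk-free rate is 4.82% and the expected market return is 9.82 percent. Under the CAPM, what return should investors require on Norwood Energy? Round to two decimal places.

14.04%

β = Cov(R_i, R_m) / Var(R_m) = 0.0789 / 0.0428 = 1.8435
MRP = 9.82% − 4.82% = 5.00%
E(R) = R_f + β × MRP = 4.82% + 1.8435 × 5.00% = 14.04%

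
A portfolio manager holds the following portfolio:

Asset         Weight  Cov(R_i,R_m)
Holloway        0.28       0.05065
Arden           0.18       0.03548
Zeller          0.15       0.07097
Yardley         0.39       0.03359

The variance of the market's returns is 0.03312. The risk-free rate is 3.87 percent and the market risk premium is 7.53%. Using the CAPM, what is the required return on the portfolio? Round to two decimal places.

13.95%

β_Holloway = 0.05065 / 0.03312 = 1.5293
β_Arden = 0.03548 / 0.03312 = 1.0713
β_Zeller = 0.07097 / 0.03312 = 2.1428
β_Yardley = 0.03359 / 0.03312 = 1.0142
β_P = Σ w_i β_i = 0.28×1.5293 + 0.18×1.0713 + 0.15×2.1428 + 0.39×1.0142 = 1.3380
E(R_P) = R_f + β_P × MRP = 3.87% + 1.3380 × 7.53% = 13.95%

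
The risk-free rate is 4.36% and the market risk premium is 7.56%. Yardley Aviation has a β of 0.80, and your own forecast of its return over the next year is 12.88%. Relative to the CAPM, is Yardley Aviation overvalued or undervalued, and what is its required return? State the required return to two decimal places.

Undervalued; required return 10.41%

Required return = R_f + β·MRP = 4.36% + 0.80 × 7.56% = 10.41%
Forecast 12.88% > required 10.41% → the stock plots above the SML → undervalued.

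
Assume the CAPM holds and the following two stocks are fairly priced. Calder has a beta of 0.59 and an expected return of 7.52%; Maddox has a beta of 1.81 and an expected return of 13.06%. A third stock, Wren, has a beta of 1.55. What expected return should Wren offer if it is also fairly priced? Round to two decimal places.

MRP (SML slope) = (13.06% − 7.52%) / (1.81 − 0.59) = 5.54% / 1.22 = 4.5410%
R_f (intercept) = 7.52% − 0.59 × 4.5410% = 4.8408%
E(R_Wren) = R_f + β × MRP = 4.8408% + 1.55 × 4.5410% = 11.88%

11.88%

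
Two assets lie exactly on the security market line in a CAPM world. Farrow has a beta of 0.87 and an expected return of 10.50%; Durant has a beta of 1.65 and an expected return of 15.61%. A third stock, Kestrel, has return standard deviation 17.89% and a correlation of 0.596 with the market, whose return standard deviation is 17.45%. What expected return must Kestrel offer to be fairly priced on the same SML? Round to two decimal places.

MRP = (15.61% − 10.50%) / (1.65 − 0.87) = 6.5513%
R_f = 10.50% − 0.87 × 6.5513% = 4.8004%
β_Kestrel = ρ·σ_i/σ_m = 0.596 × 17.89 / 17.45 = 0.6110
E(R_Kestrel) = R_f + β × MRP = 4.8004% + 0.6110 × 6.5513% = 8.80%

8.80%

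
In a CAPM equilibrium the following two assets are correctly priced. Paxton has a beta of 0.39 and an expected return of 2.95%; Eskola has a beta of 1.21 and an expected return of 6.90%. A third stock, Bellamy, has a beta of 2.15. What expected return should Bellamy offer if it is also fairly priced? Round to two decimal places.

11.43%

MRP (SML slope) = (6.90% − 2.95%) / (1.21 − 0.39) = 3.95% / 0.82 = 4.8171%
R_f (intercept) = 2.95% − 0.39 × 4.8171% = 1.0713%
E(R_Bellamy) = R_f + β × MRP = 1.0713% + 2.15 × 4.8171% = 11.43%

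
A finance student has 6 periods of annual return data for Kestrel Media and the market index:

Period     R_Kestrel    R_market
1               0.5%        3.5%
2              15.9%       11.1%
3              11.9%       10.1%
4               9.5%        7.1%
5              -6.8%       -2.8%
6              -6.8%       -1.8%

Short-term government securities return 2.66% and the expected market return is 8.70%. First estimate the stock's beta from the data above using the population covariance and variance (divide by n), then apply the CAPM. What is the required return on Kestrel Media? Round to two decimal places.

Mean R_i = (0.5 + 15.9 + 11.9 + 9.5 − 6.8 − 6.8) / 6 = 4.0333%
Mean R_m = (3.5 + 11.1 + 10.1 + 7.1 − 2.8 − 1.8) / 6 = 4.5333%
Σ(R_i − R̄_i)(R_m − R̄_m) = 287.4533  ⇒  Cov = 287.4533 / 6 = 47.9089
Σ(R_m − R̄_m)² = 175.6533  ⇒  Var(R_m) = 175.6533 / 6 = 29.2756
β = Cov / Var(R_m) = 47.9089 / 29.2756 = 1.6365
MRP = 8.70% − 2.66% = 6.04%
E(R) = R_f + β × MRP = 2.66% + 1.6365 × 6.04% = 12.54%

12.54%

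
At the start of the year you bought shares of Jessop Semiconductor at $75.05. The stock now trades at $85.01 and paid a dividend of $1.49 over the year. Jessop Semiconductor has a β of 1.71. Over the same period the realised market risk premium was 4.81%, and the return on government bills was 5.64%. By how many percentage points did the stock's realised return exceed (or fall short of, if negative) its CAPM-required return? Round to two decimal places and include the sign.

Realised HPR = (P1 + D1 − P0) / P0 = (85.01 + 1.49 − 75.05) / 75.05 = 11.45 / 75.05 = 15.2565%
CAPM required = R_f + β·MRP = 5.64% + 1.71 × 4.81% = 13.8651%
α = realised − required = 15.2565% − 13.8651% = +1.39%

+1.39%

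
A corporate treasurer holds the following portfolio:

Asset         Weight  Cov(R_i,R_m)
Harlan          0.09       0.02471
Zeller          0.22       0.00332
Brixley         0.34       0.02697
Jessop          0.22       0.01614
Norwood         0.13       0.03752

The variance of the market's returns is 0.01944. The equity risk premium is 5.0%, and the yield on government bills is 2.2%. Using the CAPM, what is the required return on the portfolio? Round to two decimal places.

7.49%

β_Harlan = 0.02471 / 0.01944 = 1.2711
β_Zeller = 0.00332 / 0.01944 = 0.1708
β_Brixley = 0.02697 / 0.01944 = 1.3873
β_Jessop = 0.01614 / 0.01944 = 0.8302
β_Norwood = 0.03752 / 0.01944 = 1.9300
β_P = Σ w_i β_i = 0.09×1.2711 + 0.22×0.1708 + 0.34×1.3873 + 0.22×0.8302 + 0.13×1.9300 = 1.0572
E(R_P) = R_f + β_P × MRP = 2.2% + 1.0572 × 5.0% = 7.49%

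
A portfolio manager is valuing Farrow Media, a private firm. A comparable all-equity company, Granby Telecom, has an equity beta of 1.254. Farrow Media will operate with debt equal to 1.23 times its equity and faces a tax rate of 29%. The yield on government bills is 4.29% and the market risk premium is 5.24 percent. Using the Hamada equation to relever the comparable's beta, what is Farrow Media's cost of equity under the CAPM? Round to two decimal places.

β_L = β_U × [1 + (1 − t)(D/E)] = 1.254 × [1 + (1 − 0.29) × 1.23]
    = 1.254 × [1 + 0.71 × 1.23] = 1.254 × 1.8733 = 2.3491
E(R) = R_f + β_L × MRP = 4.29% + 2.3491 × 5.24% = 16.60%

16.60%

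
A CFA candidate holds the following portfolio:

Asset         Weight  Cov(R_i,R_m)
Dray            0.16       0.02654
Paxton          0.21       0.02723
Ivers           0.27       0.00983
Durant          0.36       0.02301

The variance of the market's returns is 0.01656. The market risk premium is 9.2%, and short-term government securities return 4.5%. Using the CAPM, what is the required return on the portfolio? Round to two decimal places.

16.11%

β_Dray = 0.02654 / 0.01656 = 1.6027
β_Paxton = 0.02723 / 0.01656 = 1.6443
β_Ivers = 0.00983 / 0.01656 = 0.5936
β_Durant = 0.02301 / 0.01656 = 1.3895
β_P = Σ w_i β_i = 0.16×1.6027 + 0.21×1.6443 + 0.27×0.5936 + 0.36×1.3895 = 1.2622
E(R_P) = R_f + β_P × MRP = 4.5% + 1.2622 × 9.2% = 16.11%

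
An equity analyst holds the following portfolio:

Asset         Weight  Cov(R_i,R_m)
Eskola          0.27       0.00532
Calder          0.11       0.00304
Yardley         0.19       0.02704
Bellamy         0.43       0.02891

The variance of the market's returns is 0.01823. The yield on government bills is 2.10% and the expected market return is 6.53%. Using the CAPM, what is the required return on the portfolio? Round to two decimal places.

β_Eskola = 0.00532 / 0.01823 = 0.2918
β_Calder = 0.00304 / 0.01823 = 0.1668
β_Yardley = 0.02704 / 0.01823 = 1.4833
β_Bellamy = 0.02891 / 0.01823 = 1.5858
β_P = Σ w_i β_i = 0.27×0.2918 + 0.11×0.1668 + 0.19×1.4833 + 0.43×1.5858 = 1.0609
MRP = 6.53% − 2.10% = 4.43%
E(R_P) = R_f + β_P × MRP = 2.10% + 1.0609 × 4.43% = 6.80%

6.80%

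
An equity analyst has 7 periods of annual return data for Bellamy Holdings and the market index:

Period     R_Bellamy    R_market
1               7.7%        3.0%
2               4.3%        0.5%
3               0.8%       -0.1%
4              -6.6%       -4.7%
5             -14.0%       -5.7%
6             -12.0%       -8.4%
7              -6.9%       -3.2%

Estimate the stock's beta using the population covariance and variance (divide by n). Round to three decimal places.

1.974

Mean R_i = (7.7 + 4.3 + 0.8 − 6.6 − 14.0 − 12.0 − 6.9) / 7 = -3.8143%
Mean R_m = (3.0 + 0.5 − 0.1 − 4.7 − 5.7 − 8.4 − 3.2) / 7 = -2.6571%
Σ(R_i − R̄_i)(R_m − R̄_m) = 187.9243  ⇒  Cov = 187.9243 / 7 = 26.8463
Σ(R_m − R̄_m)² = 95.2171  ⇒  Var(R_m) = 95.2171 / 7 = 13.6024
β = Cov / Var(R_m) = 26.8463 / 13.6024 = 1.9736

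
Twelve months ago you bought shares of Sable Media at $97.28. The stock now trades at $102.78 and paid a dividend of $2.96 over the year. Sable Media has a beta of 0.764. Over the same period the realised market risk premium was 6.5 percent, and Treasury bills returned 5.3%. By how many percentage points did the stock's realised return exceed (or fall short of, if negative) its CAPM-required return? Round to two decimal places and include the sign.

-1.57%

Realised HPR = (P1 + D1 − P0) / P0 = (102.78 + 2.96 − 97.28) / 97.28 = 8.46 / 97.28 = 8.6965%
CAPM required = R_f + β·MRP = 5.3% + 0.764 × 6.5% = 10.2660%
α = realised − required = 8.6965% − 10.2660% = -1.57%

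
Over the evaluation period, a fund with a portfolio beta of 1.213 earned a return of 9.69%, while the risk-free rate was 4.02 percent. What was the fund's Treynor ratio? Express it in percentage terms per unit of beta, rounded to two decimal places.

Treynor = (R_P − R_f) / β_P = (9.69% − 4.02%) / 1.2130 = 5.67% / 1.2130 = 4.67%

4.67%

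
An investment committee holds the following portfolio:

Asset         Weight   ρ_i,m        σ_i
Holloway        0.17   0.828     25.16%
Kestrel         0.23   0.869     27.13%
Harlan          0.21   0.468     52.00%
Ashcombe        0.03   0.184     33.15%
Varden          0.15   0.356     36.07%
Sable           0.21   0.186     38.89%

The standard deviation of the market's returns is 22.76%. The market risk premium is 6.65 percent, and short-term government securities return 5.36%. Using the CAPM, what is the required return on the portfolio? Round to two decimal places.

10.53%

β_Holloway = 0.828 × 25.16% / 22.76% = 0.9153
β_Kestrel = 0.869 × 27.13% / 22.76% = 1.0359
β_Harlan = 0.468 × 52.00% / 22.76% = 1.0692
β_Ashcombe = 0.184 × 33.15% / 22.76% = 0.2680
β_Varden = 0.356 × 36.07% / 22.76% = 0.5642
β_Sable = 0.186 × 38.89% / 22.76% = 0.3178
β_P = Σ w_i β_i = 0.17×0.9153 + 0.23×1.0359 + 0.21×1.0692 + 0.03×0.2680 + 0.15×0.5642 + 0.21×0.3178 = 0.7778
E(R_P) = R_f + β_P × MRP = 5.36% + 0.7778 × 6.65% = 10.53%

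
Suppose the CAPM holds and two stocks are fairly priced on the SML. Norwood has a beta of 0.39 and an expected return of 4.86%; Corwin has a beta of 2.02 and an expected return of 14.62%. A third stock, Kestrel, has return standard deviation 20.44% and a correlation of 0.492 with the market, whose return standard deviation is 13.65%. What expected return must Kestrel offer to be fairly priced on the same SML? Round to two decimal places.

6.94%

MRP = (14.62% − 4.86%) / (2.02 − 0.39) = 5.9877%
R_f = 4.86% − 0.39 × 5.9877% = 2.5248%
β_Kestrel = ρ·σ_i/σ_m = 0.492 × 20.44 / 13.65 = 0.7367
E(R_Kestrel) = R_f + β × MRP = 2.5248% + 0.7367 × 5.9877% = 6.94%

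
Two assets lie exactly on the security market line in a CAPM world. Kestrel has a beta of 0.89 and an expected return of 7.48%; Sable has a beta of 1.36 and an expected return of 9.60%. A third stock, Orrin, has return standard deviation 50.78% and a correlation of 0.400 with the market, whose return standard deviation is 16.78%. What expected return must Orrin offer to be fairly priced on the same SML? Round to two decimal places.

MRP = (9.60% − 7.48%) / (1.36 − 0.89) = 4.5106%
R_f = 7.48% − 0.89 × 4.5106% = 3.4656%
β_Orrin = ρ·σ_i/σ_m = 0.400 × 50.78 / 16.78 = 1.2105
E(R_Orrin) = R_f + β × MRP = 3.4656% + 1.2105 × 4.5106% = 8.93%

8.93%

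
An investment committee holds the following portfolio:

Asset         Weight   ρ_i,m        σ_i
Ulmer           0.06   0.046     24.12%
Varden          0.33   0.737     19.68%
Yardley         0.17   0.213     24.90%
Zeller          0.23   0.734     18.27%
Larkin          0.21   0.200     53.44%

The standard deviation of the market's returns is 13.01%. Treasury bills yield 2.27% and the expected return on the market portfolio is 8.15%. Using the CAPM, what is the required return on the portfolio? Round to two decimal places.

β_Ulmer = 0.046 × 24.12% / 13.01% = 0.0853
β_Varden = 0.737 × 19.68% / 13.01% = 1.1148
β_Yardley = 0.213 × 24.90% / 13.01% = 0.4077
β_Zeller = 0.734 × 18.27% / 13.01% = 1.0308
β_Larkin = 0.200 × 53.44% / 13.01% = 0.8215
β_P = Σ w_i β_i = 0.06×0.0853 + 0.33×1.1148 + 0.17×0.4077 + 0.23×1.0308 + 0.21×0.8215 = 0.8519
MRP = 8.15% − 2.27% = 5.88%
E(R_P) = R_f + β_P × MRP = 2.27% + 0.8519 × 5.88% = 7.28%

7.28%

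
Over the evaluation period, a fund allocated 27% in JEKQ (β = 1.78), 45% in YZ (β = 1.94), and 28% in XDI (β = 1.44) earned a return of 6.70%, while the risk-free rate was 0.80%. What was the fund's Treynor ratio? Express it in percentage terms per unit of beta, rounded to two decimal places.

β_P = 0.27×1.78 + 0.45×1.94 + 0.28×1.44 = 1.7568
Treynor = (R_P − R_f) / β_P = (6.70% − 0.80%) / 1.7568 = 5.90% / 1.7568 = 3.36%

3.36%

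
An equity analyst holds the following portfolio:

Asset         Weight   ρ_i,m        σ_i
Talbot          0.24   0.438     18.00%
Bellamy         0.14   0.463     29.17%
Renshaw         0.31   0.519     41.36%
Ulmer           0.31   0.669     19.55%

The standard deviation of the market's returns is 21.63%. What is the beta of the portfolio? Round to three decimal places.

0.670

β_Talbot = 0.438 × 18.00% / 21.63% = 0.3645
β_Bellamy = 0.463 × 29.17% / 21.63% = 0.6244
β_Renshaw = 0.519 × 41.36% / 21.63% = 0.9924
β_Ulmer = 0.669 × 19.55% / 21.63% = 0.6047
β_P = Σ w_i β_i = 0.24×0.3645 + 0.14×0.6244 + 0.31×0.9924 + 0.31×0.6047 = 0.6700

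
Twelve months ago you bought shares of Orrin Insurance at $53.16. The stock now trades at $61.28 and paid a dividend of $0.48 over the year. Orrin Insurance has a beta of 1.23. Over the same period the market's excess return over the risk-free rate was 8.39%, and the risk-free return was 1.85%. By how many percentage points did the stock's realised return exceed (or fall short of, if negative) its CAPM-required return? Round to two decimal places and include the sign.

Realised HPR = (P1 + D1 − P0) / P0 = (61.28 + 0.48 − 53.16) / 53.16 = 8.60 / 53.16 = 16.1776%
CAPM required = R_f + β·MRP = 1.85% + 1.23 × 8.39% = 12.1697%
α = realised − required = 16.1776% − 12.1697% = +4.01%

+4.01%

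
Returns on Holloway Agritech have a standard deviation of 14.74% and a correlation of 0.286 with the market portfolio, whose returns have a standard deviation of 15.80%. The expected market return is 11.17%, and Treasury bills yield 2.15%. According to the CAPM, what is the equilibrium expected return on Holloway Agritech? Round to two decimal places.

β = ρ × σ_i / σ_m = 0.286 × 14.74% / 15.80% = 0.2668
MRP = 11.17% − 2.15% = 9.02%
E(R) = 2.15% + 0.2668 × 9.02% = 4.56%

4.56%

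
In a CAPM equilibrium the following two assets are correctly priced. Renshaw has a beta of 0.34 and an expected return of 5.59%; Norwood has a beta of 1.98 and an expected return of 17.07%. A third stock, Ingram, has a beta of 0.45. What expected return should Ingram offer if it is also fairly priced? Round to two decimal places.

MRP (SML slope) = (17.07% − 5.59%) / (1.98 − 0.34) = 11.48% / 1.64 = 7.0000%
R_f (intercept) = 5.59% − 0.34 × 7.0000% = 3.2100%
E(R_Ingram) = R_f + β × MRP = 3.2100% + 0.45 × 7.0000% = 6.36%

6.36%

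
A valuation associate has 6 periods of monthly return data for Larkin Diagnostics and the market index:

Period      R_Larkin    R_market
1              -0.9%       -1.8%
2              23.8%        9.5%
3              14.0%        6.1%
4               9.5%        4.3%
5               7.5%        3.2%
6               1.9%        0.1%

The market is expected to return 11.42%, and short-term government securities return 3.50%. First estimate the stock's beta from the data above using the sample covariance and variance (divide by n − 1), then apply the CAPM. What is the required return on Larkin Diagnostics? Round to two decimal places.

Mean R_i = (-0.9 + 23.8 + 14.0 + 9.5 + 7.5 + 1.9) / 6 = 9.3000%
Mean R_m = (-1.8 + 9.5 + 6.1 + 4.3 + 3.2 + 0.1) / 6 = 3.5667%
Σ(R_i − R̄_i)(R_m − R̄_m) = 179.1400  ⇒  Cov = 179.1400 / 5 = 35.8280
Σ(R_m − R̄_m)² = 83.1133  ⇒  Var(R_m) = 83.1133 / 5 = 16.6227
β = Cov / Var(R_m) = 35.8280 / 16.6227 = 2.1554
MRP = 11.42% − 3.50% = 7.92%
E(R) = R_f + β × MRP = 3.50% + 2.1554 × 7.92% = 20.57%

20.57%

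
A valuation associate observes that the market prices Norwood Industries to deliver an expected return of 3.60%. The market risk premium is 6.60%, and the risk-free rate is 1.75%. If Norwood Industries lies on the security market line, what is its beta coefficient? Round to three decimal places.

0.280

β = (E(R) − R_f) / MRP = (3.60% − 1.75%) / 6.60% = 1.85% / 6.60% = 0.280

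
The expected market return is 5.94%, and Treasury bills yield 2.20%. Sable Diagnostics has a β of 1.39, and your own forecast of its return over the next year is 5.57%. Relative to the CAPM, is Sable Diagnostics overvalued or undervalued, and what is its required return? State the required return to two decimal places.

MRP = 5.94% − 2.20% = 3.74%
Required return = R_f + β·MRP = 2.20% + 1.39 × 3.74% = 7.40%
Forecast 5.57% < required 7.40% → the stock plots below the SML → overvalued.

Overvalued; required return 7.40%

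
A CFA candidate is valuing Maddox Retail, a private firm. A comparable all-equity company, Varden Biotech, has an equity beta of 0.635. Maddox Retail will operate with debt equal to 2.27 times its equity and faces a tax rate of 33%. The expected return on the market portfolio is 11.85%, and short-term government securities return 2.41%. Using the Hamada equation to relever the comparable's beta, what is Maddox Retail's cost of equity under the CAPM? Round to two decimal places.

17.52%

β_L = β_U × [1 + (1 − t)(D/E)] = 0.635 × [1 + (1 − 0.33) × 2.27]
    = 0.635 × [1 + 0.67 × 2.27] = 0.635 × 2.5209 = 1.6008
MRP = 11.85% − 2.41% = 9.44%
E(R) = R_f + β_L × MRP = 2.41% + 1.6008 × 9.44% = 17.52%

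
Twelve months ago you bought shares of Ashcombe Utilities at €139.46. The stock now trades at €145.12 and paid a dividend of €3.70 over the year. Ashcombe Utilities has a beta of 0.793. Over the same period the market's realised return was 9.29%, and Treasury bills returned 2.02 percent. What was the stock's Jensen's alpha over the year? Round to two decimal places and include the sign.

Realised HPR = (P1 + D1 − P0) / P0 = (145.12 + 3.70 − 139.46) / 139.46 = 9.36 / 139.46 = 6.7116%
MRP = 9.29% − 2.02% = 7.27%
CAPM required = R_f + β·MRP = 2.02% + 0.793 × 7.27% = 7.78511%
α = realised − required = 6.7116% − 7.78511% = -1.07%

-1.07%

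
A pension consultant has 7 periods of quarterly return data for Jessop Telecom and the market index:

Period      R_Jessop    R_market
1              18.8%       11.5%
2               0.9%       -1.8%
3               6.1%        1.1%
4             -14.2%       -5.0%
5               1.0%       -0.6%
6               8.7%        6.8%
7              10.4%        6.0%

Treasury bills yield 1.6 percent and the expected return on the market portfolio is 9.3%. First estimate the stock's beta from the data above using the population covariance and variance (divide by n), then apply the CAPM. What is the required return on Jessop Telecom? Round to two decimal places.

Mean R_i = (18.8 + 0.9 + 6.1 − 14.2 + 1.0 + 8.7 + 10.4) / 7 = 4.5286%
Mean R_m = (11.5 − 1.8 + 1.1 − 5.0 − 0.6 + 6.8 + 6.0) / 7 = 2.5714%
Σ(R_i − R̄_i)(R_m − R̄_m) = 331.7357  ⇒  Cov = 331.7357 / 7 = 47.3908
Σ(R_m − R̄_m)² = 198.0143  ⇒  Var(R_m) = 198.0143 / 7 = 28.2878
β = Cov / Var(R_m) = 47.3908 / 28.2878 = 1.6753
MRP = 9.3% − 1.6% = 7.70%
E(R) = R_f + β × MRP = 1.6% + 1.6753 × 7.7% = 14.50%

14.50%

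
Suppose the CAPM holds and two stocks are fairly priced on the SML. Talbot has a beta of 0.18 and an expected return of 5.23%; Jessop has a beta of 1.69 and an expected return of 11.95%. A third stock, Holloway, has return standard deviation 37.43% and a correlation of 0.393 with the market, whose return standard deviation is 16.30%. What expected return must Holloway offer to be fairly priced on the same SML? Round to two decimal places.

MRP = (11.95% − 5.23%) / (1.69 − 0.18) = 4.4503%
R_f = 5.23% − 0.18 × 4.4503% = 4.4289%
β_Holloway = ρ·σ_i/σ_m = 0.393 × 37.43 / 16.30 = 0.9025
E(R_Holloway) = R_f + β × MRP = 4.4289% + 0.9025 × 4.4503% = 8.45%

8.45%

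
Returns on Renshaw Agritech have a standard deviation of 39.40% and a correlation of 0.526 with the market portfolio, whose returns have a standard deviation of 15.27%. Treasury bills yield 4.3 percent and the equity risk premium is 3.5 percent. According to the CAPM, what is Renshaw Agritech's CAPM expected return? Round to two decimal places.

9.05%

β = ρ × σ_i / σ_m = 0.526 × 39.40% / 15.27% = 1.3572
E(R) = 4.3% + 1.3572 × 3.5% = 9.05%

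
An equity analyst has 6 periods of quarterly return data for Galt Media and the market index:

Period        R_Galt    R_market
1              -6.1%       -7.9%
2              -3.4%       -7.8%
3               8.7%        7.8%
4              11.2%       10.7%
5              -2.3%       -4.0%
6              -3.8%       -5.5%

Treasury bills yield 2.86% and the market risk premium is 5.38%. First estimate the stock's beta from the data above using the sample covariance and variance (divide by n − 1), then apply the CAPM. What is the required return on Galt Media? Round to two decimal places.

Mean R_i = (-6.1 − 3.4 + 8.7 + 11.2 − 2.3 − 3.8) / 6 = 0.7167%
Mean R_m = (-7.9 − 7.8 + 7.8 + 10.7 − 4.0 − 5.5) / 6 = -1.1167%
Σ(R_i − R̄_i)(R_m − R̄_m) = 297.3117  ⇒  Cov = 297.3117 / 5 = 59.4623
Σ(R_m − R̄_m)² = 337.3483  ⇒  Var(R_m) = 337.3483 / 5 = 67.4697
β = Cov / Var(R_m) = 59.4623 / 67.4697 = 0.8813
E(R) = R_f + β × MRP = 2.86% + 0.8813 × 5.38% = 7.60%

7.60%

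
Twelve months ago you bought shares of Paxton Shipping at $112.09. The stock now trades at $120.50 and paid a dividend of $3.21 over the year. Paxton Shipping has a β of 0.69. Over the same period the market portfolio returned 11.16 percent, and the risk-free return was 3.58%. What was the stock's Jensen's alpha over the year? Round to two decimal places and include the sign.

+1.56%

Realised HPR = (P1 + D1 − P0) / P0 = (120.50 + 3.21 − 112.09) / 112.09 = 11.62 / 112.09 = 10.3667%
MRP = 11.16% − 3.58% = 7.58%
CAPM required = R_f + β·MRP = 3.58% + 0.69 × 7.58% = 8.8102%
α = realised − required = 10.3667% − 8.8102% = +1.56%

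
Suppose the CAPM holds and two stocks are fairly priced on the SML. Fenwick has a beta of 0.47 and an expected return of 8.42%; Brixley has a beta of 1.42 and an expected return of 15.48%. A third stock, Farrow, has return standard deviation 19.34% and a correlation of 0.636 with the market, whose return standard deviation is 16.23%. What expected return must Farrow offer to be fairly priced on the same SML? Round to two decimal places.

MRP = (15.48% − 8.42%) / (1.42 − 0.47) = 7.4316%
R_f = 8.42% − 0.47 × 7.4316% = 4.9271%
β_Farrow = ρ·σ_i/σ_m = 0.636 × 19.34 / 16.23 = 0.7579
E(R_Farrow) = R_f + β × MRP = 4.9271% + 0.7579 × 7.4316% = 10.56%

10.56%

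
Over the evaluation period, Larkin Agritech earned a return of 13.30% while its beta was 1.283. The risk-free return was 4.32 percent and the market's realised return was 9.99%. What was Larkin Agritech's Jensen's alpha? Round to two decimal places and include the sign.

Market excess return = 9.99% − 4.32% = 5.67%
CAPM benchmark = R_f + β(R_m − R_f) = 4.32% + 1.283 × 5.67% = 11.59461%
α = actual − benchmark = 13.30% − 11.59461% = +1.71%

+1.71%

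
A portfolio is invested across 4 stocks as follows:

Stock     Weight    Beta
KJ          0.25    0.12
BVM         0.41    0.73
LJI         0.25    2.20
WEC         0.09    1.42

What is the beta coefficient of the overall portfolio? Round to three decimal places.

β_P = Σ w_i β_i = 0.25×0.12 + 0.41×0.73 + 0.25×2.20 + 0.09×1.42 = 1.0071

1.007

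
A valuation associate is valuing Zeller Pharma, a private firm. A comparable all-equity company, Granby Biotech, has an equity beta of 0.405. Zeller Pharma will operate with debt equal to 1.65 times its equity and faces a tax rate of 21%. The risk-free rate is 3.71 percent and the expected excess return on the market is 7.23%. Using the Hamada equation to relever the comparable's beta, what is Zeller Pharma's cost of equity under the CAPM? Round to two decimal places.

β_L = β_U × [1 + (1 − t)(D/E)] = 0.405 × [1 + (1 − 0.21) × 1.65]
    = 0.405 × [1 + 0.79 × 1.65] = 0.405 × 2.3035 = 0.9329
E(R) = R_f + β_L × MRP = 3.71% + 0.9329 × 7.23% = 10.45%

10.45%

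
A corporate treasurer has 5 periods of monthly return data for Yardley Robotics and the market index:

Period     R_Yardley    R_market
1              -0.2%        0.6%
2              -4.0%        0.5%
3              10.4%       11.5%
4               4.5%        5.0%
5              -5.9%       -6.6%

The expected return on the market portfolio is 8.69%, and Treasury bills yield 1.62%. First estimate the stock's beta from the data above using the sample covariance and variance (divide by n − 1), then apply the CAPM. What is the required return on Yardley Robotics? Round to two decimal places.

Mean R_i = (-0.2 − 4.0 + 10.4 + 4.5 − 5.9) / 5 = 0.9600%
Mean R_m = (0.6 + 0.5 + 11.5 + 5.0 − 6.6) / 5 = 2.2000%
Σ(R_i − R̄_i)(R_m − R̄_m) = 168.3600  ⇒  Cov = 168.3600 / 4 = 42.0900
Σ(R_m − R̄_m)² = 177.2200  ⇒  Var(R_m) = 177.2200 / 4 = 44.3050
β = Cov / Var(R_m) = 42.0900 / 44.3050 = 0.9500
MRP = 8.69% − 1.62% = 7.07%
E(R) = R_f + β × MRP = 1.62% + 0.9500 × 7.07% = 8.34%

8.34%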